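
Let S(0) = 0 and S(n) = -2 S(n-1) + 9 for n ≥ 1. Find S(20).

-3145725

The fixed point is 9/(1 + 2) = 3, so S(n) - 3 = -2(S(n-1) - 3).
Hence S(n) = -3·(-2)^n + 3.
S(20) = -3·(-2)^{20} + 3 = -3·1048576 + 3 = -3145725.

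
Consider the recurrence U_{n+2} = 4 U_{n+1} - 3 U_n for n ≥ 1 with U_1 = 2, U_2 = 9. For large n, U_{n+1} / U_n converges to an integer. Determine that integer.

The characteristic equation is r^2 - 4r + 3 = 0, which factors as (r - 3)(r - 1) = 0.
So the roots are 3 and 1. Since |3| > |1| and the coefficient of 3^n is non-zero, the ratio tends to 3.

3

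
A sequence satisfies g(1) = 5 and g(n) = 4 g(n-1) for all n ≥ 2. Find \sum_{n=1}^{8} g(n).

g(2) = 4*5 = 20
g(3) = 4*20 = 80
g(4) = 4*80 = 320
g(5) = 4*320 = 1280
g(6) = 4*1280 = 5120
g(7) = 4*5120 = 20480
g(8) = 4*20480 = 81920
Sum = 5 + 20 + 80 + 320 + 1280 + 5120 + 20480 + 81920 = 109225

109225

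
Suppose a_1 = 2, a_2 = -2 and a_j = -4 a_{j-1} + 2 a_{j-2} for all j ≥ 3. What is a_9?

90912

a_3 = -4·(-2) + 2·2 = 12
a_4 = -4·12 + 2·(-2) = -52
a_5 = -4·(-52) + 2·12 = 232
a_6 = -4·232 + 2·(-52) = -1032
a_7 = -4·(-1032) + 2·232 = 4592
a_8 = -4·4592 + 2·(-1032) = -20432
a_9 = -4·(-20432) + 2·4592 = 90912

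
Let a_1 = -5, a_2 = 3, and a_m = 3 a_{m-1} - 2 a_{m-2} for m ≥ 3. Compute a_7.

a_3 = 3·3 - 2·(-5) = 19
a_4 = 3·19 - 2·3 = 51
a_5 = 3·51 - 2·19 = 115
a_6 = 3·115 - 2·51 = 243
a_7 = 3·243 - 2·115 = 499

499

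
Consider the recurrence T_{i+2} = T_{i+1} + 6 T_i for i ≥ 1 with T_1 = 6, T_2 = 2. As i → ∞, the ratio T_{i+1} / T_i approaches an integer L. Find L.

The characteristic equation is r^2 - r - 6 = 0, which factors as (r - 3)(r + 2) = 0.
So the roots are 3 and -2. Since |3| > |-2| and the coefficient of 3^i is non-zero, the ratio tends to 3.

3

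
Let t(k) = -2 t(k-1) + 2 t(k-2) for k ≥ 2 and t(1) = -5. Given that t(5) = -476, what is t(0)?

Let t(0) = x.
t(2) = 10 + 2x
t(3) = -30 - 4x
t(4) = 80 + 12x
t(5) = -220 - 32x
So -220 - 32x = -476, giving x = 8.

8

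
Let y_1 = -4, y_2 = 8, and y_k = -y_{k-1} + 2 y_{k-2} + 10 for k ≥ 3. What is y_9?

y_3 = -8 + 2*(-4) + 10 = -6
y_4 = -(-6) + 2*8 + 10 = 32
y_5 = -32 + 2*(-6) + 10 = -34
y_6 = -(-34) + 2*32 + 10 = 108
y_7 = -108 + 2*(-34) + 10 = -166
y_8 = -(-166) + 2*108 + 10 = 392
y_9 = -392 + 2*(-166) + 10 = -714

-714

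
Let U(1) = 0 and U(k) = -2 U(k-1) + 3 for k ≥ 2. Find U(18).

The fixed point is 3/(1 + 2) = 1, so U(k) - 1 = -2(U(k-1) - 1).
Hence U(k) = -1·(-2)^{k-1} + 1.
U(18) = -1·(-2)^{17} + 1 = -1·-131072 + 1 = 131073.

131073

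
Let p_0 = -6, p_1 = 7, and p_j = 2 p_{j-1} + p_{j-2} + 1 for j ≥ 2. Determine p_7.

882

p_2 = 2·7 + (-6) + 1 = 9
p_3 = 2·9 + 7 + 1 = 26
p_4 = 2·26 + 9 + 1 = 62
p_5 = 2·62 + 26 + 1 = 151
p_6 = 2·151 + 62 + 1 = 365
p_7 = 2·365 + 151 + 1 = 882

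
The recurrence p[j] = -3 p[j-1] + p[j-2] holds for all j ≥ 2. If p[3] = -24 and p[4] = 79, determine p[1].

Rearranging, p[j-2] = p[j] + 3 p[j-1].
p[2] = 79 + 3(-24) = 7
p[1] = -24 + 3(7) = -3

-3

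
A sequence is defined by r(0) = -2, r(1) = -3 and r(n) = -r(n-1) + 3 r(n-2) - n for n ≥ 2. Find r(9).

-1

r(2) = -(-3) + 3*(-2) - 2 = -5
r(3) = -(-5) + 3*(-3) - 3 = -7
r(4) = -(-7) + 3*(-5) - 4 = -12
r(5) = -(-12) + 3*(-7) - 5 = -14
r(6) = -(-14) + 3*(-12) - 6 = -28
r(7) = -(-28) + 3*(-14) - 7 = -21
r(8) = -(-21) + 3*(-28) - 8 = -71
r(9) = -(-71) + 3*(-21) - 9 = -1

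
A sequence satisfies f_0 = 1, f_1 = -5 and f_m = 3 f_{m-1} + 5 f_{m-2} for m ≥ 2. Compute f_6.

f_2 = 3·(-5) + 5·1 = -10
f_3 = 3·(-10) + 5·(-5) = -55
f_4 = 3·(-55) + 5·(-10) = -215
f_5 = 3·(-215) + 5·(-55) = -920
f_6 = 3·(-920) + 5·(-215) = -3835

-3835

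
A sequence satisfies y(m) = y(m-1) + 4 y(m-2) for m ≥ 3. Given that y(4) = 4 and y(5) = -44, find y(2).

Rearranging, y(m-2) = (y(m) - y(m-1)) / 4.
y(3) = (-44 - 4) / 4 = -48/4 = -12
y(2) = (4 - (-12)) / 4 = 16/4 = 4

4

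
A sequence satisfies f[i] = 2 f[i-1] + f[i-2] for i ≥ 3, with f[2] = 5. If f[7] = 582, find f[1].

Let f[1] = w.
f[3] = 10 + w
f[4] = 25 + 2w
f[5] = 60 + 5w
f[6] = 145 + 12w
f[7] = 350 + 29w
So 350 + 29w = 582, giving w = 8.

8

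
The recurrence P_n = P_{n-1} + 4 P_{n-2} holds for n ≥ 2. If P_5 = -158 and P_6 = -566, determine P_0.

Rearranging, P_{n-2} = (P_n - P_{n-1}) / 4.
P_4 = (-566 - (-158)) / 4 = -408/4 = -102
P_3 = (-158 - (-102)) / 4 = -56/4 = -14
P_2 = (-102 - (-14)) / 4 = -88/4 = -22
P_1 = (-14 - (-22)) / 4 = 8/4 = 2
P_0 = (-22 - 2) / 4 = -24/4 = -6

-6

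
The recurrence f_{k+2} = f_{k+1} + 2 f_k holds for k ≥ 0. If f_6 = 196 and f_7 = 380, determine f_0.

7

Rearranging, f_{k-2} = (f_k - f_{k-1}) / 2.
f_5 = (380 - 196) / 2 = 184/2 = 92
f_4 = (196 - 92) / 2 = 104/2 = 52
f_3 = (92 - 52) / 2 = 40/2 = 20
f_2 = (52 - 20) / 2 = 32/2 = 16
f_1 = (20 - 16) / 2 = 4/2 = 2
f_0 = (16 - 2) / 2 = 14/2 = 7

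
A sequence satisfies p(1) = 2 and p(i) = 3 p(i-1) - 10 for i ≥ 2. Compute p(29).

The fixed point is -10/(1 - 3) = 5, so p(i) - 5 = 3(p(i-1) - 5).
Hence p(i) = -3·3^{i-1} + 5.
p(29) = -3·3^{28} + 5 = -3·22876792454961 + 5 = -68630377364878.

-68630377364878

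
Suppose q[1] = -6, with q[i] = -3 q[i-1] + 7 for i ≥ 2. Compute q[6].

q[2] = -3(-6) + 7 = 25
q[3] = -3(25) + 7 = -68
q[4] = -3(-68) + 7 = 211
q[5] = -3(211) + 7 = -626
q[6] = -3(-626) + 7 = 1885

1885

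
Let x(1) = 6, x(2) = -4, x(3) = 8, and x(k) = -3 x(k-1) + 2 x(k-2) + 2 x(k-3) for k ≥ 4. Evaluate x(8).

x(4) = -3(8) + 2(-4) + 2(6) = -20
x(5) = -3(-20) + 2(8) + 2(-4) = 68
x(6) = -3(68) + 2(-20) + 2(8) = -228
x(7) = -3(-228) + 2(68) + 2(-20) = 780
x(8) = -3(780) + 2(-228) + 2(68) = -2660

-2660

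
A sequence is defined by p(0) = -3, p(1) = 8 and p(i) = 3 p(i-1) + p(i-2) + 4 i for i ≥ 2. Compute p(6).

p(2) = 3·8 + (-3) + 8 = 29
p(3) = 3·29 + 8 + 12 = 107
p(4) = 3·107 + 29 + 16 = 366
p(5) = 3·366 + 107 + 20 = 1225
p(6) = 3·1225 + 366 + 24 = 4065

4065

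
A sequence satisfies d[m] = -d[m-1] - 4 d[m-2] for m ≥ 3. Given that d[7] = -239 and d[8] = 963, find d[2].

3

Rearranging, d[m-2] = (d[m] + d[m-1]) / -4.
d[6] = (963 + (-239)) / -4 = 724/-4 = -181
d[5] = (-239 + (-181)) / -4 = -420/-4 = 105
d[4] = (-181 + 105) / -4 = -76/-4 = 19
d[3] = (105 + 19) / -4 = 124/-4 = -31
d[2] = (19 + (-31)) / -4 = -12/-4 = 3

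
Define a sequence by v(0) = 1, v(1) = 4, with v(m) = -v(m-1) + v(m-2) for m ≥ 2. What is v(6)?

-27

v(2) = -4 + 1 = -3
v(3) = -(-3) + 4 = 7
v(4) = -7 + (-3) = -10
v(5) = -(-10) + 7 = 17
v(6) = -17 + (-10) = -27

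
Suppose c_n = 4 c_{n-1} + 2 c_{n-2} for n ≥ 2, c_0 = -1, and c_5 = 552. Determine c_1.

2

Let c_1 = v.
c_2 = -2 + 4v
c_3 = -8 + 18v
c_4 = -36 + 80v
c_5 = -160 + 356v
So -160 + 356v = 552, giving v = 2.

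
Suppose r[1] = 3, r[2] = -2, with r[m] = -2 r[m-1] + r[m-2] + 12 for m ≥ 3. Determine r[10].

r[3] = -2·(-2) + 3 + 12 = 19
r[4] = -2·19 + (-2) + 12 = -28
r[5] = -2·(-28) + 19 + 12 = 87
r[6] = -2·87 + (-28) + 12 = -190
r[7] = -2·(-190) + 87 + 12 = 479
r[8] = -2·479 + (-190) + 12 = -1136
r[9] = -2·(-1136) + 479 + 12 = 2763
r[10] = -2·2763 + (-1136) + 12 = -6650

-6650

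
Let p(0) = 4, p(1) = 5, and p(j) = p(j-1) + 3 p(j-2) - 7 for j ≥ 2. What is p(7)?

461

p(2) = 5 + 3(4) - 7 = 10
p(3) = 10 + 3(5) - 7 = 18
p(4) = 18 + 3(10) - 7 = 41
p(5) = 41 + 3(18) - 7 = 88
p(6) = 88 + 3(41) - 7 = 204
p(7) = 204 + 3(88) - 7 = 461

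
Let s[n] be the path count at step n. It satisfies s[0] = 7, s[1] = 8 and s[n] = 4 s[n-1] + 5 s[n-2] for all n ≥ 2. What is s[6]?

s[2] = 4·8 + 5·7 = 67
s[3] = 4·67 + 5·8 = 308
s[4] = 4·308 + 5·67 = 1567
s[5] = 4·1567 + 5·308 = 7808
s[6] = 4·7808 + 5·1567 = 39067

39067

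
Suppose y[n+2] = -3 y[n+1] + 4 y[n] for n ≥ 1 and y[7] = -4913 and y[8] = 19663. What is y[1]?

1

Rearranging, y[n-2] = (y[n] + 3 y[n-1]) / 4.
y[6] = (19663 + 3·(-4913)) / 4 = 4924/4 = 1231
y[5] = (-4913 + 3·1231) / 4 = -1220/4 = -305
y[4] = (1231 + 3·(-305)) / 4 = 316/4 = 79
y[3] = (-305 + 3·79) / 4 = -68/4 = -17
y[2] = (79 + 3·(-17)) / 4 = 28/4 = 7
y[1] = (-17 + 3·7) / 4 = 4/4 = 1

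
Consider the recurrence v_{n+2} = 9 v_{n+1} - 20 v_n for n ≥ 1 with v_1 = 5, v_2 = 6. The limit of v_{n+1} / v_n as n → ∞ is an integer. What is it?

5

The characteristic equation is r^2 - 9r + 20 = 0, which factors as (r - 5)(r - 4) = 0.
So the roots are 5 and 4. Since |5| > |4| and the coefficient of 5^n is non-zero, the ratio tends to 5.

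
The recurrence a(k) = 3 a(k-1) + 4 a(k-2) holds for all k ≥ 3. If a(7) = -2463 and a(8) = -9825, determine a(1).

-6

Rearranging, a(k-2) = (a(k) - 3 a(k-1)) / 4.
a(6) = (-9825 - 3(-2463)) / 4 = -2436/4 = -609
a(5) = (-2463 - 3(-609)) / 4 = -636/4 = -159
a(4) = (-609 - 3(-159)) / 4 = -132/4 = -33
a(3) = (-159 - 3(-33)) / 4 = -60/4 = -15
a(2) = (-33 - 3(-15)) / 4 = 12/4 = 3
a(1) = (-15 - 3(3)) / 4 = -24/4 = -6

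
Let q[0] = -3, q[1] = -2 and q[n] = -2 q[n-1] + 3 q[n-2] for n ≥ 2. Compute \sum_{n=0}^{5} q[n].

29

q[2] = -2(-2) + 3(-3) = -5
q[3] = -2(-5) + 3(-2) = 4
q[4] = -2(4) + 3(-5) = -23
q[5] = -2(-23) + 3(4) = 58
Sum = (-3) + (-2) + (-5) + 4 + (-23) + 58 = 29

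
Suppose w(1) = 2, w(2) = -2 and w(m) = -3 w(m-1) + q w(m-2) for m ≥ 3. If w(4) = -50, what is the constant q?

4

w(3) = 6 + 2q
w(4) = -18 - 8q
So -18 - 8q = -50, giving q = 4.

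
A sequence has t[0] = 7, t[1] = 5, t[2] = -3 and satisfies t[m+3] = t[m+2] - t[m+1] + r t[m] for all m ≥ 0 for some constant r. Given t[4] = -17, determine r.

t[3] = -8 + 7r
t[4] = -5 + 12r
So -5 + 12r = -17, giving r = -1.

-1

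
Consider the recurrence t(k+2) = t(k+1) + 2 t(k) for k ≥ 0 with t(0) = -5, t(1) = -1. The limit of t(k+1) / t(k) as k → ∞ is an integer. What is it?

2

The characteristic equation is r^2 - r - 2 = 0, which factors as (r - 2)(r + 1) = 0.
So the roots are 2 and -1. Since |2| > |-1| and the coefficient of 2^k is non-zero, the ratio tends to 2.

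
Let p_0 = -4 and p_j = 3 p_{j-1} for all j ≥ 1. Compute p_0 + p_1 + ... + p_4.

p_1 = 3*(-4) = -12
p_2 = 3*(-12) = -36
p_3 = 3*(-36) = -108
p_4 = 3*(-108) = -324
Sum = (-4) + (-12) + (-36) + (-108) + (-324) = -484

-484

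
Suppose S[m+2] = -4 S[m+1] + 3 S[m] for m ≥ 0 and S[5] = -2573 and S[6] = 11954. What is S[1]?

Rearranging, S[m-2] = (S[m] + 4 S[m-1]) / 3.
S[4] = (11954 + 4·(-2573)) / 3 = 1662/3 = 554
S[3] = (-2573 + 4·554) / 3 = -357/3 = -119
S[2] = (554 + 4·(-119)) / 3 = 78/3 = 26
S[1] = (-119 + 4·26) / 3 = -15/3 = -5

-5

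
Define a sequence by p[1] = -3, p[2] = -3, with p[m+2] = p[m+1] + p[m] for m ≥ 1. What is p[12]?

-432

p[3] = (-3) + (-3) = -6
p[4] = (-6) + (-3) = -9
p[5] = (-9) + (-6) = -15
p[6] = (-15) + (-9) = -24
p[7] = (-24) + (-15) = -39
p[8] = (-39) + (-24) = -63
p[9] = (-63) + (-39) = -102
p[10] = (-102) + (-63) = -165
p[11] = (-165) + (-102) = -267
p[12] = (-267) + (-165) = -432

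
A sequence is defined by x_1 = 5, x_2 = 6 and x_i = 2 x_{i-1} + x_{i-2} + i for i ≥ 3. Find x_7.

744

x_3 = 2(6) + 5 + 3 = 20
x_4 = 2(20) + 6 + 4 = 50
x_5 = 2(50) + 20 + 5 = 125
x_6 = 2(125) + 50 + 6 = 306
x_7 = 2(306) + 125 + 7 = 744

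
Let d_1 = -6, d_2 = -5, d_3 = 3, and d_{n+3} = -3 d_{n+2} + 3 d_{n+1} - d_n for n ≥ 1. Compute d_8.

d_4 = -3·3 + 3·(-5) - (-6) = -18
d_5 = -3·(-18) + 3·3 - (-5) = 68
d_6 = -3·68 + 3·(-18) - 3 = -261
d_7 = -3·(-261) + 3·68 - (-18) = 1005
d_8 = -3·1005 + 3·(-261) - 68 = -3866

-3866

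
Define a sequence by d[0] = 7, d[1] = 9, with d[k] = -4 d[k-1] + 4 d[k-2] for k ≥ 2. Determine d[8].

d[2] = -4·9 + 4·7 = -8
d[3] = -4·(-8) + 4·9 = 68
d[4] = -4·68 + 4·(-8) = -304
d[5] = -4·(-304) + 4·68 = 1488
d[6] = -4·1488 + 4·(-304) = -7168
d[7] = -4·(-7168) + 4·1488 = 34624
d[8] = -4·34624 + 4·(-7168) = -167168

-167168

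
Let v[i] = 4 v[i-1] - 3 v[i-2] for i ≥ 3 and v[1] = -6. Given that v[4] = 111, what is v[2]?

Let v[2] = w.
v[3] = 18 + 4w
v[4] = 72 + 13w
So 72 + 13w = 111, giving w = 3.

3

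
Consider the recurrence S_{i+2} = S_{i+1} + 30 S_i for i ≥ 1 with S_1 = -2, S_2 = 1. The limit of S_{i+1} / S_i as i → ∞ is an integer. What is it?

The characteristic equation is r^2 - r - 30 = 0, which factors as (r - 6)(r + 5) = 0.
So the roots are 6 and -5. Since |6| > |-5| and the coefficient of 6^i is non-zero, the ratio tends to 6.

6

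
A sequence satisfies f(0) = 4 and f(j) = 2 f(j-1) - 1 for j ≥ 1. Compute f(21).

The fixed point is -1/(1 - 2) = 1, so f(j) - 1 = 2(f(j-1) - 1).
Hence f(j) = 3·2^j + 1.
f(21) = 3·2^{21} + 1 = 3·2097152 + 1 = 6291457.

6291457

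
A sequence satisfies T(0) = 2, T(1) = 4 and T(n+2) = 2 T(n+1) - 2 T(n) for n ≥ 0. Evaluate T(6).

-16

T(2) = 2·4 - 2·2 = 4
T(3) = 2·4 - 2·4 = 0
T(4) = 2·0 - 2·4 = -8
T(5) = 2·(-8) - 2·0 = -16
T(6) = 2·(-16) - 2·(-8) = -16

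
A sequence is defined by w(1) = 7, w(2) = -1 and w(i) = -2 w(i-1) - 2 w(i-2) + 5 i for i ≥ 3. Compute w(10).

w(3) = -2(-1) - 2(7) + 15 = 3
w(4) = -2(3) - 2(-1) + 20 = 16
w(5) = -2(16) - 2(3) + 25 = -13
w(6) = -2(-13) - 2(16) + 30 = 24
w(7) = -2(24) - 2(-13) + 35 = 13
w(8) = -2(13) - 2(24) + 40 = -34
w(9) = -2(-34) - 2(13) + 45 = 87
w(10) = -2(87) - 2(-34) + 50 = -56

-56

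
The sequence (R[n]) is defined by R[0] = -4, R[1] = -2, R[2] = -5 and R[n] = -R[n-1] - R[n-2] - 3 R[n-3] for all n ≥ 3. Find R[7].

R[3] = -(-5) - (-2) - 3(-4) = 19
R[4] = -19 - (-5) - 3(-2) = -8
R[5] = -(-8) - 19 - 3(-5) = 4
R[6] = -4 - (-8) - 3(19) = -53
R[7] = -(-53) - 4 - 3(-8) = 73

73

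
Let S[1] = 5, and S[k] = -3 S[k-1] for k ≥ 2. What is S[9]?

32805

S[2] = -3·5 = -15
S[3] = -3·(-15) = 45
S[4] = -3·45 = -135
S[5] = -3·(-135) = 405
S[6] = -3·405 = -1215
S[7] = -3·(-1215) = 3645
S[8] = -3·3645 = -10935
S[9] = -3·(-10935) = 32805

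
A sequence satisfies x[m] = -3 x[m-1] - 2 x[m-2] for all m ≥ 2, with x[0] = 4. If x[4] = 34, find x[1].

Let x[1] = w.
x[2] = -8 - 3w
x[3] = 24 + 7w
x[4] = -56 - 15w
So -56 - 15w = 34, giving w = -6.

-6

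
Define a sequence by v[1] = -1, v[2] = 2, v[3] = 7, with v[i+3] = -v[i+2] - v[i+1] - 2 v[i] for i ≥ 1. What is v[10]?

-27

v[4] = -7 - 2 - 2(-1) = -7
v[5] = -(-7) - 7 - 2(2) = -4
v[6] = -(-4) - (-7) - 2(7) = -3
v[7] = -(-3) - (-4) - 2(-7) = 21
v[8] = -21 - (-3) - 2(-4) = -10
v[9] = -(-10) - 21 - 2(-3) = -5
v[10] = -(-5) - (-10) - 2(21) = -27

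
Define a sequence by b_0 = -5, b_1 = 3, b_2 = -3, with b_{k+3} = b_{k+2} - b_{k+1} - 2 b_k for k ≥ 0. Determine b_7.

-11

b_3 = (-3) - 3 - 2*(-5) = 4
b_4 = 4 - (-3) - 2*3 = 1
b_5 = 1 - 4 - 2*(-3) = 3
b_6 = 3 - 1 - 2*4 = -6
b_7 = (-6) - 3 - 2*1 = -11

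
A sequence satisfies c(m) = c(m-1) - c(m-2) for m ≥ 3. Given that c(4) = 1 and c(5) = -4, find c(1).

-1

Rearranging, c(m-2) = -(c(m) - c(m-1)).
c(3) = -(-4 - 1) = 5
c(2) = -(1 - 5) = 4
c(1) = -(5 - 4) = -1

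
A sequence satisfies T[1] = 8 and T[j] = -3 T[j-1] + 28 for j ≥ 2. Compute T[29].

The fixed point is 28/(1 + 3) = 7, so T[j] - 7 = -3(T[j-1] - 7).
Hence T[j] = 1·(-3)^{j-1} + 7.
T[29] = 1·(-3)^{28} + 7 = 1·22876792454961 + 7 = 22876792454968.

22876792454968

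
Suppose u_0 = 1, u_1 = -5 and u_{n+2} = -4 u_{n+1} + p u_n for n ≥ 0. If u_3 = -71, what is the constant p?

-1

u_2 = 20 + p
u_3 = -80 - 9p
So -80 - 9p = -71, giving p = -1.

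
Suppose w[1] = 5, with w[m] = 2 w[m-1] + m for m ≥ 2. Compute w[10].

w[2] = 2·5 + 2 = 12
w[3] = 2·12 + 3 = 27
w[4] = 2·27 + 4 = 58
w[5] = 2·58 + 5 = 121
w[6] = 2·121 + 6 = 248
w[7] = 2·248 + 7 = 503
w[8] = 2·503 + 8 = 1014
w[9] = 2·1014 + 9 = 2037
w[10] = 2·2037 + 10 = 4084

4084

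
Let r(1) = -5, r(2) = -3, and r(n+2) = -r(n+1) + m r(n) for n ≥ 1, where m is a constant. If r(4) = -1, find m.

1

r(3) = 3 - 5m
r(4) = -3 + 2m
So -3 + 2m = -1, giving m = 1.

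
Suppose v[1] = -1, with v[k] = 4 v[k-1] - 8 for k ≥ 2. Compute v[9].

-240296

v[2] = 4(-1) - 8 = -12
v[3] = 4(-12) - 8 = -56
v[4] = 4(-56) - 8 = -232
v[5] = 4(-232) - 8 = -936
v[6] = 4(-936) - 8 = -3752
v[7] = 4(-3752) - 8 = -15016
v[8] = 4(-15016) - 8 = -60072
v[9] = 4(-60072) - 8 = -240296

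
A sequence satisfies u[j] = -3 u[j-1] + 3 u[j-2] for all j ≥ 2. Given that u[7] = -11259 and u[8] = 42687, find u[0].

Rearranging, u[j-2] = (u[j] + 3 u[j-1]) / 3.
u[6] = (42687 + 3(-11259)) / 3 = 8910/3 = 2970
u[5] = (-11259 + 3(2970)) / 3 = -2349/3 = -783
u[4] = (2970 + 3(-783)) / 3 = 621/3 = 207
u[3] = (-783 + 3(207)) / 3 = -162/3 = -54
u[2] = (207 + 3(-54)) / 3 = 45/3 = 15
u[1] = (-54 + 3(15)) / 3 = -9/3 = -3
u[0] = (15 + 3(-3)) / 3 = 6/3 = 2

2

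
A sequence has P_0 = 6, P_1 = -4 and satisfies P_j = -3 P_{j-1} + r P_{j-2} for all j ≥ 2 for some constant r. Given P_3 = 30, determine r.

-3

P_2 = 12 + 6r
P_3 = -36 - 22r
So -36 - 22r = 30, giving r = -3.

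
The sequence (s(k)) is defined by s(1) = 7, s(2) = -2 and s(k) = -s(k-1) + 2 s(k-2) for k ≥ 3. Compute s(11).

s(3) = -(-2) + 2·7 = 16
s(4) = -16 + 2·(-2) = -20
s(5) = -(-20) + 2·16 = 52
s(6) = -52 + 2·(-20) = -92
s(7) = -(-92) + 2·52 = 196
s(8) = -196 + 2·(-92) = -380
s(9) = -(-380) + 2·196 = 772
s(10) = -772 + 2·(-380) = -1532
s(11) = -(-1532) + 2·772 = 3076

3076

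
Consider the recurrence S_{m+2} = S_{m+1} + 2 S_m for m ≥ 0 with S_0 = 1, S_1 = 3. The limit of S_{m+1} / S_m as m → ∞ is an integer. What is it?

The characteristic equation is r^2 - r - 2 = 0, which factors as (r - 2)(r + 1) = 0.
So the roots are 2 and -1. Since |2| > |-1| and the coefficient of 2^m is non-zero, the ratio tends to 2.

2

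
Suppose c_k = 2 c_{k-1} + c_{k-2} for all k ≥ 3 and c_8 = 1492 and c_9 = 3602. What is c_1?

2

Rearranging, c_{k-2} = c_k - 2 c_{k-1}.
c_7 = 3602 - 2(1492) = 618
c_6 = 1492 - 2(618) = 256
c_5 = 618 - 2(256) = 106
c_4 = 256 - 2(106) = 44
c_3 = 106 - 2(44) = 18
c_2 = 44 - 2(18) = 8
c_1 = 18 - 2(8) = 2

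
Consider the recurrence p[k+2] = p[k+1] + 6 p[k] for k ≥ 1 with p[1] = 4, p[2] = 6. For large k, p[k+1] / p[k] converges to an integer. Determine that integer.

3

The characteristic equation is r^2 - r - 6 = 0, which factors as (r - 3)(r + 2) = 0.
So the roots are 3 and -2. Since |3| > |-2| and the coefficient of 3^k is non-zero, the ratio tends to 3.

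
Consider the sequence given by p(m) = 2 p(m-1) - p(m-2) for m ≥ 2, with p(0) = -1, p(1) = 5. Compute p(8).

p(2) = 2(5) - (-1) = 11
p(3) = 2(11) - 5 = 17
p(4) = 2(17) - 11 = 23
p(5) = 2(23) - 17 = 29
p(6) = 2(29) - 23 = 35
p(7) = 2(35) - 29 = 41
p(8) = 2(41) - 35 = 47

47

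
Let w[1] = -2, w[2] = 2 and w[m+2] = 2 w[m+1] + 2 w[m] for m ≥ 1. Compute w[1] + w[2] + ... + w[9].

w[3] = 2*2 + 2*(-2) = 0
w[4] = 2*0 + 2*2 = 4
w[5] = 2*4 + 2*0 = 8
w[6] = 2*8 + 2*4 = 24
w[7] = 2*24 + 2*8 = 64
w[8] = 2*64 + 2*24 = 176
w[9] = 2*176 + 2*64 = 480
Sum = (-2) + 2 + 0 + 4 + 8 + 24 + 64 + 176 + 480 = 756

756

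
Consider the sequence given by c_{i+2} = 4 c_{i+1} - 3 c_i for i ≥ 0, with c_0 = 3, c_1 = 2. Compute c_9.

c_2 = 4·2 - 3·3 = -1
c_3 = 4·(-1) - 3·2 = -10
c_4 = 4·(-10) - 3·(-1) = -37
c_5 = 4·(-37) - 3·(-10) = -118
c_6 = 4·(-118) - 3·(-37) = -361
c_7 = 4·(-361) - 3·(-118) = -1090
c_8 = 4·(-1090) - 3·(-361) = -3277
c_9 = 4·(-3277) - 3·(-1090) = -9838

-9838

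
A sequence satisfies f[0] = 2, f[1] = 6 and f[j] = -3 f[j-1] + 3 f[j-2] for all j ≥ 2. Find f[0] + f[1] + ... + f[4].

f[2] = -3·6 + 3·2 = -12
f[3] = -3·(-12) + 3·6 = 54
f[4] = -3·54 + 3·(-12) = -198
Sum = 2 + 6 + (-12) + 54 + (-198) = -148

-148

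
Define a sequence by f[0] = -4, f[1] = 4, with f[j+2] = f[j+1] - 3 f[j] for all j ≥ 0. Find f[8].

f[2] = 4 - 3(-4) = 16
f[3] = 16 - 3(4) = 4
f[4] = 4 - 3(16) = -44
f[5] = (-44) - 3(4) = -56
f[6] = (-56) - 3(-44) = 76
f[7] = 76 - 3(-56) = 244
f[8] = 244 - 3(76) = 16

16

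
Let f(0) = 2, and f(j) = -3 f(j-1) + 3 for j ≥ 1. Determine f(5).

f(1) = -3*2 + 3 = -3
f(2) = -3*(-3) + 3 = 12
f(3) = -3*12 + 3 = -33
f(4) = -3*(-33) + 3 = 102
f(5) = -3*102 + 3 = -303

-303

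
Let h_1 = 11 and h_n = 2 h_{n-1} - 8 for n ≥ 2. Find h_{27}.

201326600

The fixed point is -8/(1 - 2) = 8, so h_n - 8 = 2(h_{n-1} - 8).
Hence h_n = 3·2^{n-1} + 8.
h_{27} = 3·2^{26} + 8 = 3·67108864 + 8 = 201326600.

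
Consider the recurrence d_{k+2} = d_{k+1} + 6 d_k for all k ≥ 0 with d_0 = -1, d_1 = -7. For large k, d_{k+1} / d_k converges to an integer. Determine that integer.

The characteristic equation is r^2 - r - 6 = 0, which factors as (r - 3)(r + 2) = 0.
So the roots are 3 and -2. Since |3| > |-2| and the coefficient of 3^k is non-zero, the ratio tends to 3.

3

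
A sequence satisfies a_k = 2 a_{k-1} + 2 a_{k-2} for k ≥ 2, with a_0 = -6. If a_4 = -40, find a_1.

Let a_1 = v.
a_2 = -12 + 2v
a_3 = -24 + 6v
a_4 = -72 + 16v
So -72 + 16v = -40, giving v = 2.

2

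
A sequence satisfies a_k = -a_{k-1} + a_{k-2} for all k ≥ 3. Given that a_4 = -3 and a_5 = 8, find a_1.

Rearranging, a_{k-2} = a_k + a_{k-1}.
a_3 = 8 + (-3) = 5
a_2 = -3 + 5 = 2
a_1 = 5 + 2 = 7

7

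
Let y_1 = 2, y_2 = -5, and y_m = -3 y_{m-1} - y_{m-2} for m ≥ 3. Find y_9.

y_3 = -3·(-5) - 2 = 13
y_4 = -3·13 - (-5) = -34
y_5 = -3·(-34) - 13 = 89
y_6 = -3·89 - (-34) = -233
y_7 = -3·(-233) - 89 = 610
y_8 = -3·610 - (-233) = -1597
y_9 = -3·(-1597) - 610 = 4181

4181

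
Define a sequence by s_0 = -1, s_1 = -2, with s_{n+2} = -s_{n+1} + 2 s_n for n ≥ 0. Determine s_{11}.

s_2 = -(-2) + 2*(-1) = 0
s_3 = -0 + 2*(-2) = -4
s_4 = -(-4) + 2*0 = 4
s_5 = -4 + 2*(-4) = -12
s_6 = -(-12) + 2*4 = 20
s_7 = -20 + 2*(-12) = -44
s_8 = -(-44) + 2*20 = 84
s_9 = -84 + 2*(-44) = -172
s_{10} = -(-172) + 2*84 = 340
s_{11} = -340 + 2*(-172) = -684

-684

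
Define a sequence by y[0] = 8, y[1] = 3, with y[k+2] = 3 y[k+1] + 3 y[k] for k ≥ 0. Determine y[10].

y[2] = 3(3) + 3(8) = 33
y[3] = 3(33) + 3(3) = 108
y[4] = 3(108) + 3(33) = 423
y[5] = 3(423) + 3(108) = 1593
y[6] = 3(1593) + 3(423) = 6048
y[7] = 3(6048) + 3(1593) = 22923
y[8] = 3(22923) + 3(6048) = 86913
y[9] = 3(86913) + 3(22923) = 329508
y[10] = 3(329508) + 3(86913) = 1249263

1249263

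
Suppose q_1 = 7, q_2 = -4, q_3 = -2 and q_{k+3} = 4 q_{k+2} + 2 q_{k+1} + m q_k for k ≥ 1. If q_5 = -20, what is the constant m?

2

q_4 = -16 + 7m
q_5 = -68 + 24m
So -68 + 24m = -20, giving m = 2.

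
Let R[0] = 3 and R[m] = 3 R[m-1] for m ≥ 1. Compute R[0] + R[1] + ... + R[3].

120

R[1] = 3(3) = 9
R[2] = 3(9) = 27
R[3] = 3(27) = 81
Sum = 3 + 9 + 27 + 81 = 120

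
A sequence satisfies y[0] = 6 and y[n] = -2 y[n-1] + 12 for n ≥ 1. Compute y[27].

The fixed point is 12/(1 + 2) = 4, so y[n] - 4 = -2(y[n-1] - 4).
Hence y[n] = 2·(-2)^n + 4.
y[27] = 2·(-2)^{27} + 4 = 2·-134217728 + 4 = -268435452.

-268435452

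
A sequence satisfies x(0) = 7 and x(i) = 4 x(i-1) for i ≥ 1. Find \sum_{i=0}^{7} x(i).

x(1) = 4*7 = 28
x(2) = 4*28 = 112
x(3) = 4*112 = 448
x(4) = 4*448 = 1792
x(5) = 4*1792 = 7168
x(6) = 4*7168 = 28672
x(7) = 4*28672 = 114688
Sum = 7 + 28 + 112 + 448 + 1792 + 7168 + 28672 + 114688 = 152915

152915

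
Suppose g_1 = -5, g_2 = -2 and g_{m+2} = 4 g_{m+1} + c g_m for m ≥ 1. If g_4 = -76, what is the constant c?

g_3 = -8 - 5c
g_4 = -32 - 22c
So -32 - 22c = -76, giving c = 2.

2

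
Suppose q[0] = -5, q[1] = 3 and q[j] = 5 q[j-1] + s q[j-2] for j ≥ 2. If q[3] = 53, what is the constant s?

1

q[2] = 15 - 5s
q[3] = 75 - 22s
So 75 - 22s = 53, giving s = 1.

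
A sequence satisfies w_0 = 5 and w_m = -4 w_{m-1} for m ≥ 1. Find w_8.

327680

w_1 = -4*5 = -20
w_2 = -4*(-20) = 80
w_3 = -4*80 = -320
w_4 = -4*(-320) = 1280
w_5 = -4*1280 = -5120
w_6 = -4*(-5120) = 20480
w_7 = -4*20480 = -81920
w_8 = -4*(-81920) = 327680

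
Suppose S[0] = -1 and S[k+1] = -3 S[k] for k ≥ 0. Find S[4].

-81

S[1] = -3*(-1) = 3
S[2] = -3*3 = -9
S[3] = -3*(-9) = 27
S[4] = -3*27 = -81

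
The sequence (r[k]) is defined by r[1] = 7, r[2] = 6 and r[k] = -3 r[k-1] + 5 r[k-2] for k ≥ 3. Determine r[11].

r[3] = -3(6) + 5(7) = 17
r[4] = -3(17) + 5(6) = -21
r[5] = -3(-21) + 5(17) = 148
r[6] = -3(148) + 5(-21) = -549
r[7] = -3(-549) + 5(148) = 2387
r[8] = -3(2387) + 5(-549) = -9906
r[9] = -3(-9906) + 5(2387) = 41653
r[10] = -3(41653) + 5(-9906) = -174489
r[11] = -3(-174489) + 5(41653) = 731732

731732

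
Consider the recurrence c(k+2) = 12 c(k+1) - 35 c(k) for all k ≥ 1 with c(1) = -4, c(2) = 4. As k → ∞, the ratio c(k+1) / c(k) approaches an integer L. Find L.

7

The characteristic equation is r^2 - 12r + 35 = 0, which factors as (r - 7)(r - 5) = 0.
So the roots are 7 and 5. Since |7| > |5| and the coefficient of 7^k is non-zero, the ratio tends to 7.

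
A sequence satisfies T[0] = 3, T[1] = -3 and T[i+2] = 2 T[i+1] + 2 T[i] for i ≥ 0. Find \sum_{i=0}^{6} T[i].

-150

T[2] = 2*(-3) + 2*3 = 0
T[3] = 2*0 + 2*(-3) = -6
T[4] = 2*(-6) + 2*0 = -12
T[5] = 2*(-12) + 2*(-6) = -36
T[6] = 2*(-36) + 2*(-12) = -96
Sum = 3 + (-3) + 0 + (-6) + (-12) + (-36) + (-96) = -150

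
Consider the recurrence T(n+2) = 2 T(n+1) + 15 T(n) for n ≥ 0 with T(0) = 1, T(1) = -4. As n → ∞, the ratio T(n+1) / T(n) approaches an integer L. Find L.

The characteristic equation is r^2 - 2r - 15 = 0, which factors as (r - 5)(r + 3) = 0.
So the roots are 5 and -3. Since |5| > |-3| and the coefficient of 5^n is non-zero, the ratio tends to 5.

5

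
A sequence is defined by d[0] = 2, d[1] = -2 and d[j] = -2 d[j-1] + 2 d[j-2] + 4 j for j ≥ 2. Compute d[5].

-220

d[2] = -2*(-2) + 2*2 + 8 = 16
d[3] = -2*16 + 2*(-2) + 12 = -24
d[4] = -2*(-24) + 2*16 + 16 = 96
d[5] = -2*96 + 2*(-24) + 20 = -220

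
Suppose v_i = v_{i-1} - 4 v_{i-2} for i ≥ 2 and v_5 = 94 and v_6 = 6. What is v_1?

Rearranging, v_{i-2} = (v_i - v_{i-1}) / -4.
v_4 = (6 - 94) / -4 = -88/-4 = 22
v_3 = (94 - 22) / -4 = 72/-4 = -18
v_2 = (22 - (-18)) / -4 = 40/-4 = -10
v_1 = (-18 - (-10)) / -4 = -8/-4 = 2

2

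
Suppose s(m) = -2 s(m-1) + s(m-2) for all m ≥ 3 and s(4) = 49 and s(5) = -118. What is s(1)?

Rearranging, s(m-2) = s(m) + 2 s(m-1).
s(3) = -118 + 2(49) = -20
s(2) = 49 + 2(-20) = 9
s(1) = -20 + 2(9) = -2

-2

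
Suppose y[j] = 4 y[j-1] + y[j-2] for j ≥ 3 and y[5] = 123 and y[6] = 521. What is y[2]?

Rearranging, y[j-2] = y[j] - 4 y[j-1].
y[4] = 521 - 4·123 = 29
y[3] = 123 - 4·29 = 7
y[2] = 29 - 4·7 = 1

1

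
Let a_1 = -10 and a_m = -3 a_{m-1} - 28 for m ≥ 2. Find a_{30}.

The fixed point is -28/(1 + 3) = -7, so a_m + 7 = -3(a_{m-1} + 7).
Hence a_m = -3·(-3)^{m-1} - 7.
a_{30} = -3·(-3)^{29} - 7 = -3·-68630377364883 - 7 = 205891132094642.

205891132094642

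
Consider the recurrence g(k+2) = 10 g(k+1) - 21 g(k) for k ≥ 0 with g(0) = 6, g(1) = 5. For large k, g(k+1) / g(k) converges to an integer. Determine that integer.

The characteristic equation is r^2 - 10r + 21 = 0, which factors as (r - 7)(r - 3) = 0.
So the roots are 7 and 3. Since |7| > |3| and the coefficient of 7^k is non-zero, the ratio tends to 7.

7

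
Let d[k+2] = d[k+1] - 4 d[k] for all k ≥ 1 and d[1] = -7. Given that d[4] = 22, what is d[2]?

Let d[2] = v.
d[3] = 28 + v
d[4] = 28 - 3v
So 28 - 3v = 22, giving v = 2.

2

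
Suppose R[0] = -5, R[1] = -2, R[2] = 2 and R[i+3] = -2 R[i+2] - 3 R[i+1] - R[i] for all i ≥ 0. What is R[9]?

68

R[3] = -2(2) - 3(-2) - (-5) = 7
R[4] = -2(7) - 3(2) - (-2) = -18
R[5] = -2(-18) - 3(7) - 2 = 13
R[6] = -2(13) - 3(-18) - 7 = 21
R[7] = -2(21) - 3(13) - (-18) = -63
R[8] = -2(-63) - 3(21) - 13 = 50
R[9] = -2(50) - 3(-63) - 21 = 68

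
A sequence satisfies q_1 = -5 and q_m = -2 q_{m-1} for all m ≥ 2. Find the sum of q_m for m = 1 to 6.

105

q_2 = -2(-5) = 10
q_3 = -2(10) = -20
q_4 = -2(-20) = 40
q_5 = -2(40) = -80
q_6 = -2(-80) = 160
Sum = (-5) + 10 + (-20) + 40 + (-80) + 160 = 105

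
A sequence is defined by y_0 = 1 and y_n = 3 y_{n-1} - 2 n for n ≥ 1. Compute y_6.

y_1 = 3·1 - 2 = 1
y_2 = 3·1 - 4 = -1
y_3 = 3·(-1) - 6 = -9
y_4 = 3·(-9) - 8 = -35
y_5 = 3·(-35) - 10 = -115
y_6 = 3·(-115) - 12 = -357

-357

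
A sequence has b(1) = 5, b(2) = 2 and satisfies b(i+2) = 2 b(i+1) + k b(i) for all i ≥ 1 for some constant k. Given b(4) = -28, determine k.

-3

b(3) = 4 + 5k
b(4) = 8 + 12k
So 8 + 12k = -28, giving k = -3.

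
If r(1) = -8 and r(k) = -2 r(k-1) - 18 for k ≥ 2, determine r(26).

The fixed point is -18/(1 + 2) = -6, so r(k) + 6 = -2(r(k-1) + 6).
Hence r(k) = -2·(-2)^{k-1} - 6.
r(26) = -2·(-2)^{25} - 6 = -2·-33554432 - 6 = 67108858.

67108858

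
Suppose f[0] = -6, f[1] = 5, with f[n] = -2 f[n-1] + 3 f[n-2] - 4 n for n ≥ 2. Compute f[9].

62685

f[2] = -2(5) + 3(-6) - 8 = -36
f[3] = -2(-36) + 3(5) - 12 = 75
f[4] = -2(75) + 3(-36) - 16 = -274
f[5] = -2(-274) + 3(75) - 20 = 753
f[6] = -2(753) + 3(-274) - 24 = -2352
f[7] = -2(-2352) + 3(753) - 28 = 6935
f[8] = -2(6935) + 3(-2352) - 32 = -20958
f[9] = -2(-20958) + 3(6935) - 36 = 62685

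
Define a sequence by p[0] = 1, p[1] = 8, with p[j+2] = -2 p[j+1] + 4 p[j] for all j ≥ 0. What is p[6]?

-1728

p[2] = -2(8) + 4(1) = -12
p[3] = -2(-12) + 4(8) = 56
p[4] = -2(56) + 4(-12) = -160
p[5] = -2(-160) + 4(56) = 544
p[6] = -2(544) + 4(-160) = -1728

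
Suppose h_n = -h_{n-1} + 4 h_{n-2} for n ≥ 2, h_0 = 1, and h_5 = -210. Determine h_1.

Let h_1 = y.
h_2 = 4 - y
h_3 = -4 + 5y
h_4 = 20 - 9y
h_5 = -36 + 29y
So -36 + 29y = -210, giving y = -6.

-6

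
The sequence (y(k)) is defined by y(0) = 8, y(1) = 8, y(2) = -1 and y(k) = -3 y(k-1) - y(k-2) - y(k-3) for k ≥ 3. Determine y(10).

y(3) = -3(-1) - 8 - 8 = -13
y(4) = -3(-13) - (-1) - 8 = 32
y(5) = -3(32) - (-13) - (-1) = -82
y(6) = -3(-82) - 32 - (-13) = 227
y(7) = -3(227) - (-82) - 32 = -631
y(8) = -3(-631) - 227 - (-82) = 1748
y(9) = -3(1748) - (-631) - 227 = -4840
y(10) = -3(-4840) - 1748 - (-631) = 13403

13403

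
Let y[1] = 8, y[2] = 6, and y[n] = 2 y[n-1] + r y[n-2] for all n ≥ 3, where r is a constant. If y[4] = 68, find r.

y[3] = 12 + 8r
y[4] = 24 + 22r
So 24 + 22r = 68, giving r = 2.

2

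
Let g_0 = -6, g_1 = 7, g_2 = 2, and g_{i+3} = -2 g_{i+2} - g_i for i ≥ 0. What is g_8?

-210

g_3 = -2*2 - (-6) = 2
g_4 = -2*2 - 7 = -11
g_5 = -2*(-11) - 2 = 20
g_6 = -2*20 - 2 = -42
g_7 = -2*(-42) - (-11) = 95
g_8 = -2*95 - 20 = -210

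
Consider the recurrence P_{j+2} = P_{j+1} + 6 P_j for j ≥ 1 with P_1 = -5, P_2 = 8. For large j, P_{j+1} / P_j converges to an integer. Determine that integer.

The characteristic equation is r^2 - r - 6 = 0, which factors as (r - 3)(r + 2) = 0.
So the roots are 3 and -2. Since |3| > |-2| and the coefficient of 3^j is non-zero, the ratio tends to 3.

3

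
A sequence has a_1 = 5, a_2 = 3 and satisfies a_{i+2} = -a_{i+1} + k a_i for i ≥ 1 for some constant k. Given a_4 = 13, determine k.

-5

a_3 = -3 + 5k
a_4 = 3 - 2k
So 3 - 2k = 13, giving k = -5.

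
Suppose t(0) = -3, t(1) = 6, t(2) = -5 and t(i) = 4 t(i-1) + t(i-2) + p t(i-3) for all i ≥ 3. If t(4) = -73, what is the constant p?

t(3) = -14 - 3p
t(4) = -61 - 6p
So -61 - 6p = -73, giving p = 2.

2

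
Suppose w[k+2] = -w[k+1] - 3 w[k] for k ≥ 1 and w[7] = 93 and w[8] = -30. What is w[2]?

-6

Rearranging, w[k-2] = (w[k] + w[k-1]) / -3.
w[6] = (-30 + 93) / -3 = 63/-3 = -21
w[5] = (93 + (-21)) / -3 = 72/-3 = -24
w[4] = (-21 + (-24)) / -3 = -45/-3 = 15
w[3] = (-24 + 15) / -3 = -9/-3 = 3
w[2] = (15 + 3) / -3 = 18/-3 = -6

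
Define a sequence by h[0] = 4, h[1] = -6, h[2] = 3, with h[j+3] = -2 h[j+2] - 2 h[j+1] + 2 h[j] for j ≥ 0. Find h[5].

70

h[3] = -2*3 - 2*(-6) + 2*4 = 14
h[4] = -2*14 - 2*3 + 2*(-6) = -46
h[5] = -2*(-46) - 2*14 + 2*3 = 70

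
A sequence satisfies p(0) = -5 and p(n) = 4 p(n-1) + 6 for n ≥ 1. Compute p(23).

-211106232532994

The fixed point is 6/(1 - 4) = -2, so p(n) + 2 = 4(p(n-1) + 2).
Hence p(n) = -3·4^n - 2.
p(23) = -3·4^{23} - 2 = -3·70368744177664 - 2 = -211106232532994.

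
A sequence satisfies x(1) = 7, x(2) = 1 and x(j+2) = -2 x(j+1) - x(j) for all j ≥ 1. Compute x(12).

x(3) = -2*1 - 7 = -9
x(4) = -2*(-9) - 1 = 17
x(5) = -2*17 - (-9) = -25
x(6) = -2*(-25) - 17 = 33
x(7) = -2*33 - (-25) = -41
x(8) = -2*(-41) - 33 = 49
x(9) = -2*49 - (-41) = -57
x(10) = -2*(-57) - 49 = 65
x(11) = -2*65 - (-57) = -73
x(12) = -2*(-73) - 65 = 81

81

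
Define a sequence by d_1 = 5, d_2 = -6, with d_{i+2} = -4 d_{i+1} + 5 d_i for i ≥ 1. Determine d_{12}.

-89518226

d_3 = -4·(-6) + 5·5 = 49
d_4 = -4·49 + 5·(-6) = -226
d_5 = -4·(-226) + 5·49 = 1149
d_6 = -4·1149 + 5·(-226) = -5726
d_7 = -4·(-5726) + 5·1149 = 28649
d_8 = -4·28649 + 5·(-5726) = -143226
d_9 = -4·(-143226) + 5·28649 = 716149
d_{10} = -4·716149 + 5·(-143226) = -3580726
d_{11} = -4·(-3580726) + 5·716149 = 17903649
d_{12} = -4·17903649 + 5·(-3580726) = -89518226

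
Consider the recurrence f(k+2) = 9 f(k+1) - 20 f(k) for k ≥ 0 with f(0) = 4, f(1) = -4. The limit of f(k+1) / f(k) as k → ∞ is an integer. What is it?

The characteristic equation is r^2 - 9r + 20 = 0, which factors as (r - 5)(r - 4) = 0.
So the roots are 5 and 4. Since |5| > |4| and the coefficient of 5^k is non-zero, the ratio tends to 5.

5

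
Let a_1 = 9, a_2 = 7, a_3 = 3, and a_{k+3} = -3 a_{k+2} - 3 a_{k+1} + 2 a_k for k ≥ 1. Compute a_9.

a_4 = -3(3) - 3(7) + 2(9) = -12
a_5 = -3(-12) - 3(3) + 2(7) = 41
a_6 = -3(41) - 3(-12) + 2(3) = -81
a_7 = -3(-81) - 3(41) + 2(-12) = 96
a_8 = -3(96) - 3(-81) + 2(41) = 37
a_9 = -3(37) - 3(96) + 2(-81) = -561

-561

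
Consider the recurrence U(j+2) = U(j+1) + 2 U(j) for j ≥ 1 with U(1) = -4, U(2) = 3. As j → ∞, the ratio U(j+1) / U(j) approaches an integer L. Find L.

The characteristic equation is r^2 - r - 2 = 0, which factors as (r - 2)(r + 1) = 0.
So the roots are 2 and -1. Since |2| > |-1| and the coefficient of 2^j is non-zero, the ratio tends to 2.

2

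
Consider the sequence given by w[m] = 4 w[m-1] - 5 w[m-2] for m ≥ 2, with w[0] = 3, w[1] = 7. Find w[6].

-307

w[2] = 4(7) - 5(3) = 13
w[3] = 4(13) - 5(7) = 17
w[4] = 4(17) - 5(13) = 3
w[5] = 4(3) - 5(17) = -73
w[6] = 4(-73) - 5(3) = -307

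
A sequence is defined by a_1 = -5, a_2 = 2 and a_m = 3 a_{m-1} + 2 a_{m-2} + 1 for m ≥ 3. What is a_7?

a_3 = 3(2) + 2(-5) + 1 = -3
a_4 = 3(-3) + 2(2) + 1 = -4
a_5 = 3(-4) + 2(-3) + 1 = -17
a_6 = 3(-17) + 2(-4) + 1 = -58
a_7 = 3(-58) + 2(-17) + 1 = -207

-207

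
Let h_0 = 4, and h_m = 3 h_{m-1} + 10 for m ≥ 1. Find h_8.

h_1 = 3·4 + 10 = 22
h_2 = 3·22 + 10 = 76
h_3 = 3·76 + 10 = 238
h_4 = 3·238 + 10 = 724
h_5 = 3·724 + 10 = 2182
h_6 = 3·2182 + 10 = 6556
h_7 = 3·6556 + 10 = 19678
h_8 = 3·19678 + 10 = 59044

59044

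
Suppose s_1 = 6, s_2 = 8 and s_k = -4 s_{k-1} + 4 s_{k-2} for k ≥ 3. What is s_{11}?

s_3 = -4*8 + 4*6 = -8
s_4 = -4*(-8) + 4*8 = 64
s_5 = -4*64 + 4*(-8) = -288
s_6 = -4*(-288) + 4*64 = 1408
s_7 = -4*1408 + 4*(-288) = -6784
s_8 = -4*(-6784) + 4*1408 = 32768
s_9 = -4*32768 + 4*(-6784) = -158208
s_{10} = -4*(-158208) + 4*32768 = 763904
s_{11} = -4*763904 + 4*(-158208) = -3688448

-3688448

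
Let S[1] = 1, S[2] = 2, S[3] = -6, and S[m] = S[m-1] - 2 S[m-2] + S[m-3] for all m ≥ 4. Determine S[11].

S[4] = (-6) - 2(2) + 1 = -9
S[5] = (-9) - 2(-6) + 2 = 5
S[6] = 5 - 2(-9) + (-6) = 17
S[7] = 17 - 2(5) + (-9) = -2
S[8] = (-2) - 2(17) + 5 = -31
S[9] = (-31) - 2(-2) + 17 = -10
S[10] = (-10) - 2(-31) + (-2) = 50
S[11] = 50 - 2(-10) + (-31) = 39

39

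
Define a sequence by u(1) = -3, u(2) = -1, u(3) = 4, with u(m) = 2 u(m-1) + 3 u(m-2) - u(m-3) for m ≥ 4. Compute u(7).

u(4) = 2·4 + 3·(-1) - (-3) = 8
u(5) = 2·8 + 3·4 - (-1) = 29
u(6) = 2·29 + 3·8 - 4 = 78
u(7) = 2·78 + 3·29 - 8 = 235

235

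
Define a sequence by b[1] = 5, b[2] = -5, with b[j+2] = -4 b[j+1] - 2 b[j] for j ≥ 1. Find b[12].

-538080

b[3] = -4·(-5) - 2·5 = 10
b[4] = -4·10 - 2·(-5) = -30
b[5] = -4·(-30) - 2·10 = 100
b[6] = -4·100 - 2·(-30) = -340
b[7] = -4·(-340) - 2·100 = 1160
b[8] = -4·1160 - 2·(-340) = -3960
b[9] = -4·(-3960) - 2·1160 = 13520
b[10] = -4·13520 - 2·(-3960) = -46160
b[11] = -4·(-46160) - 2·13520 = 157600
b[12] = -4·157600 - 2·(-46160) = -538080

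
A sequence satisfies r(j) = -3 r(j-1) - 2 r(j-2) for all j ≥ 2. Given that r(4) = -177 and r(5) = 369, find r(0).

Rearranging, r(j-2) = (r(j) + 3 r(j-1)) / -2.
r(3) = (369 + 3*(-177)) / -2 = -162/-2 = 81
r(2) = (-177 + 3*81) / -2 = 66/-2 = -33
r(1) = (81 + 3*(-33)) / -2 = -18/-2 = 9
r(0) = (-33 + 3*9) / -2 = -6/-2 = 3

3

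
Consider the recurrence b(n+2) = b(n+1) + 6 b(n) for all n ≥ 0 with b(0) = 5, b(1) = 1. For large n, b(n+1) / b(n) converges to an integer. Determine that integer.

The characteristic equation is r^2 - r - 6 = 0, which factors as (r - 3)(r + 2) = 0.
So the roots are 3 and -2. Since |3| > |-2| and the coefficient of 3^n is non-zero, the ratio tends to 3.

3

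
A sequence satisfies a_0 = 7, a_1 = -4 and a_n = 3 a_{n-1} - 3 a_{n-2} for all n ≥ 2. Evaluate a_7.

a_2 = 3·(-4) - 3·7 = -33
a_3 = 3·(-33) - 3·(-4) = -87
a_4 = 3·(-87) - 3·(-33) = -162
a_5 = 3·(-162) - 3·(-87) = -225
a_6 = 3·(-225) - 3·(-162) = -189
a_7 = 3·(-189) - 3·(-225) = 108

108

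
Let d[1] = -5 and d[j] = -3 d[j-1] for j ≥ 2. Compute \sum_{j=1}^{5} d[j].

-305

d[2] = -3·(-5) = 15
d[3] = -3·15 = -45
d[4] = -3·(-45) = 135
d[5] = -3·135 = -405
Sum = (-5) + 15 + (-45) + 135 + (-405) = -305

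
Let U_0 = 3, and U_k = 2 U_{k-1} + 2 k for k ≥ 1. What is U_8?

U_1 = 2·3 + 2 = 8
U_2 = 2·8 + 4 = 20
U_3 = 2·20 + 6 = 46
U_4 = 2·46 + 8 = 100
U_5 = 2·100 + 10 = 210
U_6 = 2·210 + 12 = 432
U_7 = 2·432 + 14 = 878
U_8 = 2·878 + 16 = 1772

1772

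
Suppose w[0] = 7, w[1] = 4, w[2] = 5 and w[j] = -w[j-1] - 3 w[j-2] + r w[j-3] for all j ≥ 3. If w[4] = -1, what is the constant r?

w[3] = -17 + 7r
w[4] = 2 - 3r
So 2 - 3r = -1, giving r = 1.

1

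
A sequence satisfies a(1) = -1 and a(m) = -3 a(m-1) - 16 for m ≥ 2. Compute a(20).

-3486784405

The fixed point is -16/(1 + 3) = -4, so a(m) + 4 = -3(a(m-1) + 4).
Hence a(m) = 3·(-3)^{m-1} - 4.
a(20) = 3·(-3)^{19} - 4 = 3·-1162261467 - 4 = -3486784405.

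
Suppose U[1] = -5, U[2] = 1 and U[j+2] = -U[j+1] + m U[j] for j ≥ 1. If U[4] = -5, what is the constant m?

U[3] = -1 - 5m
U[4] = 1 + 6m
So 1 + 6m = -5, giving m = -1.

-1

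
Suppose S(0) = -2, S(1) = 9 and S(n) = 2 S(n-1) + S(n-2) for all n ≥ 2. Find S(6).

S(2) = 2*9 + (-2) = 16
S(3) = 2*16 + 9 = 41
S(4) = 2*41 + 16 = 98
S(5) = 2*98 + 41 = 237
S(6) = 2*237 + 98 = 572

572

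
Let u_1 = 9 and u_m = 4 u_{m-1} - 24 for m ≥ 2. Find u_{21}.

1099511627784

The fixed point is -24/(1 - 4) = 8, so u_m - 8 = 4(u_{m-1} - 8).
Hence u_m = 1·4^{m-1} + 8.
u_{21} = 1·4^{20} + 8 = 1·1099511627776 + 8 = 1099511627784.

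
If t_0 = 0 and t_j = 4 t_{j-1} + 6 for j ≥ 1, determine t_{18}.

The fixed point is 6/(1 - 4) = -2, so t_j + 2 = 4(t_{j-1} + 2).
Hence t_j = 2·4^j - 2.
t_{18} = 2·4^{18} - 2 = 2·68719476736 - 2 = 137438953470.

137438953470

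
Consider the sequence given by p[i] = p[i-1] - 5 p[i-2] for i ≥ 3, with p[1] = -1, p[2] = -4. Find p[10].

-259

p[3] = (-4) - 5·(-1) = 1
p[4] = 1 - 5·(-4) = 21
p[5] = 21 - 5·1 = 16
p[6] = 16 - 5·21 = -89
p[7] = (-89) - 5·16 = -169
p[8] = (-169) - 5·(-89) = 276
p[9] = 276 - 5·(-169) = 1121
p[10] = 1121 - 5·276 = -259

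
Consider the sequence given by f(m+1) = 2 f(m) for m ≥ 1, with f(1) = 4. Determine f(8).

f(2) = 2*4 = 8
f(3) = 2*8 = 16
f(4) = 2*16 = 32
f(5) = 2*32 = 64
f(6) = 2*64 = 128
f(7) = 2*128 = 256
f(8) = 2*256 = 512

512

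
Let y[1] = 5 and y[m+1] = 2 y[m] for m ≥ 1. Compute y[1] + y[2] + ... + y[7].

y[2] = 2(5) = 10
y[3] = 2(10) = 20
y[4] = 2(20) = 40
y[5] = 2(40) = 80
y[6] = 2(80) = 160
y[7] = 2(160) = 320
Sum = 5 + 10 + 20 + 40 + 80 + 160 + 320 = 635

635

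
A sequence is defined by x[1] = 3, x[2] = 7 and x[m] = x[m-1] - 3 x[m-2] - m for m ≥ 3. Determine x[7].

117

x[3] = 7 - 3·3 - 3 = -5
x[4] = (-5) - 3·7 - 4 = -30
x[5] = (-30) - 3·(-5) - 5 = -20
x[6] = (-20) - 3·(-30) - 6 = 64
x[7] = 64 - 3·(-20) - 7 = 117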